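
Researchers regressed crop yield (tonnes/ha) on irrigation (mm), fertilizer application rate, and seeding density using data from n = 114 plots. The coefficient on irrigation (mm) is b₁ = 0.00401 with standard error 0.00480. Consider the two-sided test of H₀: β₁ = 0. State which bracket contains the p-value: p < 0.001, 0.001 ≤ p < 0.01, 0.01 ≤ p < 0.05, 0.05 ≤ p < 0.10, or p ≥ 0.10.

p ≥ 0.10

t = 0.00401 / 0.00480 = 0.835.
df = n − k − 1 = 114 − 3 − 1 = 110.
Two-sided p = 2·P(T_{110} > |t|) ≈ 0.4053.
So p ≥ 0.10.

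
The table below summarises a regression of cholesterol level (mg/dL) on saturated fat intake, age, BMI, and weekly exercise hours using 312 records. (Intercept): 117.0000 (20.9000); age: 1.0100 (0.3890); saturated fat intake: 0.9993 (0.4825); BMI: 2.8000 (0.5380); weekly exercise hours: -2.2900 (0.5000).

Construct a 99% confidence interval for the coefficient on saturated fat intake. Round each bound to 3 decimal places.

(-0.251, 2.250)

Read off: b = 0.9993, SE = 0.4825 for saturated fat intake.
df = n − k − 1 = 312 − 4 − 1 = 307.
t* = t_{0.005, 307} = 2.591938.
Margin = t* × SE = 2.591938 × 0.4825 = 1.25061.
CI: 0.9993 ± 1.25061 → (-0.251, 2.250).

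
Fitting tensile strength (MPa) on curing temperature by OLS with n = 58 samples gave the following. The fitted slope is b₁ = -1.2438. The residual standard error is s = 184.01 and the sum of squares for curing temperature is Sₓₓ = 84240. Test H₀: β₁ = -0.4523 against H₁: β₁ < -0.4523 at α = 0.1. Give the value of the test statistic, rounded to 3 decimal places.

SE(b₁) = s/√Sₓₓ = 184.01/√84240 = 0.63399.
t = (-1.2438 − (-0.4523)) / 0.63399 = -1.248.
df = n − 2 = 56.
One-sided p ≈ 0.1085, which is ≥ 0.1, so fail to reject H₀.
The data do not give significant evidence that the true slope on curing temperature is below -0.4523 MPa per unit.

t = -1.248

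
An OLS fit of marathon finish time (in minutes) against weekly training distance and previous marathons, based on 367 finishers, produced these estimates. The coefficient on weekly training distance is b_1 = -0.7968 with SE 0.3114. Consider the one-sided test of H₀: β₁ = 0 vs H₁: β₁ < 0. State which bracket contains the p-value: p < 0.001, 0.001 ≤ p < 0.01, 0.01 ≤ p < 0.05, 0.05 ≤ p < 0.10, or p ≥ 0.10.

t = -0.7968 / 0.3114 = -2.559.
df = n − k − 1 = 367 − 2 − 1 = 364.
One-sided p = P(T_{364} < t) ≈ 0.0055.
So 0.001 ≤ p < 0.01.

0.001 ≤ p < 0.01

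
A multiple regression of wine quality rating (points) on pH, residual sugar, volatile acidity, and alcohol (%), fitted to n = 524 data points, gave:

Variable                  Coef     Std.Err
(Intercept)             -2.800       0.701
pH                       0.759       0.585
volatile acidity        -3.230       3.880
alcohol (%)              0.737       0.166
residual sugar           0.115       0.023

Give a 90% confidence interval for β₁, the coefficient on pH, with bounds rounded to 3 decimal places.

(-0.205, 1.723)

Read off: b = 0.759, SE = 0.585 for pH.
df = n − k − 1 = 524 − 4 − 1 = 519.
t* = t_{0.05, 519} = 1.647795.
Margin = t* × SE = 1.647795 × 0.585 = 0.96396.
CI: 0.759 ± 0.96396 → (-0.205, 1.723).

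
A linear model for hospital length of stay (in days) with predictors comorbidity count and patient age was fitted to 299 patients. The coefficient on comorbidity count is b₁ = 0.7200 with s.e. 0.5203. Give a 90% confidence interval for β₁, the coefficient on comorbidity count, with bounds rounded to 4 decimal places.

(-0.1385, 1.5785)

df = n − k − 1 = 299 − 2 − 1 = 296.
t* = t_{0.05, 296} = 1.650018.
Margin = t* × SE = 1.650018 × 0.5203 = 0.858504.
CI: 0.7200 ± 0.858504 → (-0.1385, 1.5785).
With 90% confidence, each one-unit increase in comorbidity count is associated with a change of between -0.1385 and 1.5785 days in hospital length of stay, holding the other predictors fixed.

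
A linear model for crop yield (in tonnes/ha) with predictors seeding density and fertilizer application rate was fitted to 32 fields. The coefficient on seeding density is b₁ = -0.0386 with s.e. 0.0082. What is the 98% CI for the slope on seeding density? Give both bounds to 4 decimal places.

(-0.0588, -0.0184)

df = n − k − 1 = 32 − 2 − 1 = 29.
t* = t_{0.01, 29} = 2.462021.
Margin = t* × SE = 2.462021 × 0.0082 = 0.020189.
CI: -0.0386 ± 0.020189 → (-0.0588, -0.0184).
With 98% confidence, each one-unit increase in seeding density is associated with a change of between -0.0588 and -0.0184 tonnes/ha in crop yield, holding the other predictors fixed.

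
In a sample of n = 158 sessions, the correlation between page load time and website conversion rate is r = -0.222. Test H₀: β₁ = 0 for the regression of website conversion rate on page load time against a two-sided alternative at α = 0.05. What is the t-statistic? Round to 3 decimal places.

t = r·√(n − 2)/√(1 − r²) = -0.222·√156/√0.950716 = -2.844.
df = n − 2 = 156.
Two-sided p ≈ 0.0051, which is < 0.05, so reject H₀.
There is evidence of a linear association between page load time and website conversion rate.

t = -2.844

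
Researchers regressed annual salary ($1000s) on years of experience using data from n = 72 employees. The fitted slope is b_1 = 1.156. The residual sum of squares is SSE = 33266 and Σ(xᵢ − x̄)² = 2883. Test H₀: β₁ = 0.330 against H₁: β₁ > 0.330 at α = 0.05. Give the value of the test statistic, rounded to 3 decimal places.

MSE = SSE/(n − 2) = 33266/70 = 475.229.
SE(b_1) = √(MSE/Sₓₓ) = √(475.229/2883) = 0.406003.
t = (1.156 − 0.330) / 0.406003 = 2.034.
df = n − 2 = 70.
One-sided p ≈ 0.0228, which is < 0.05, so reject H₀.
There is evidence that the true slope on years of experience exceeds 0.330 $1000s per unit.

t = 2.034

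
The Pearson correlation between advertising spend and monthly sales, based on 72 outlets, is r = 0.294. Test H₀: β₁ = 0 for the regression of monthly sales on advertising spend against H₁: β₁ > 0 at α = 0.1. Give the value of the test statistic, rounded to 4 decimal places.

t = 2.5735

t = r·√(n − 2)/√(1 − r²) = 0.294·√70/√0.913564 = 2.5735.
df = n − 2 = 70.
One-sided p ≈ 0.0061, which is < 0.1, so reject H₀.
There is evidence of a linear association between advertising spend and monthly sales.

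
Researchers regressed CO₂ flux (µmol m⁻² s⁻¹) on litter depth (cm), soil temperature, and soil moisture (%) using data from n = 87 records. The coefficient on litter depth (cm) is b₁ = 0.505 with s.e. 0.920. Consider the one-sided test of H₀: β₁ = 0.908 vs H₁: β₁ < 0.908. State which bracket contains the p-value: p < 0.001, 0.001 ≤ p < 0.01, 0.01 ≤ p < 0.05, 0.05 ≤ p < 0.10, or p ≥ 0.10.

p ≥ 0.10

t = (0.505 − 0.908) / 0.920 = -0.438.
df = n − k − 1 = 87 − 3 − 1 = 83.
One-sided p = P(T_{83} < t) ≈ 0.3312.
So p ≥ 0.10.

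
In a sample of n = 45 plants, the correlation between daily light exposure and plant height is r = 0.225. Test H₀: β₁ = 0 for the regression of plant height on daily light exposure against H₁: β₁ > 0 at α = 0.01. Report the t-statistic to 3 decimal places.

t = 1.514

t = r·√(n − 2)/√(1 − r²) = 0.225·√43/√0.949375 = 1.514.
df = n − 2 = 43.
One-sided p ≈ 0.0686, which is ≥ 0.01, so fail to reject H₀.
The data do not give significant evidence of a linear association between daily light exposure and plant height.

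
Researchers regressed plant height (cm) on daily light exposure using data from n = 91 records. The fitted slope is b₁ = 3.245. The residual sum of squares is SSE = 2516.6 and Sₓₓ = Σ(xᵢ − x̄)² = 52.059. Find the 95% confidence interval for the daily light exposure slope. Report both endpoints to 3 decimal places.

MSE = SSE/(n − 2) = 2516.6/89 = 28.2764.
SE(b₁) = √(MSE/Sₓₓ) = √(28.2764/52.059) = 0.736994.
df = n − 2 = 89.
t* = t_{0.025, 89} = 1.986979.
Margin = t* × SE = 1.986979 × 0.736994 = 1.46439.
CI: 3.245 ± 1.46439 → (1.781, 4.709).
With 95% confidence, each one-unit increase in daily light exposure is associated with a change of between 1.781 and 4.709 cm in plant height.

(1.781, 4.709)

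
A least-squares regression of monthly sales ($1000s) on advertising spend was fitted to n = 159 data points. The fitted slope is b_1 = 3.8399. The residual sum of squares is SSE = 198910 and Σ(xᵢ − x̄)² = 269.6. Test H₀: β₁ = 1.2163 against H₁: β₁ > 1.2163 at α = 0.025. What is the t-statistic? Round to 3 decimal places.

MSE = SSE/(n − 2) = 198910/157 = 1266.94.
SE(b_1) = √(MSE/Sₓₓ) = √(1266.94/269.6) = 2.1678.
t = (3.8399 − 1.2163) / 2.1678 = 1.210.
df = n − 2 = 157.
One-sided p ≈ 0.1140, which is ≥ 0.025, so fail to reject H₀.
The data do not give significant evidence that the true slope on advertising spend exceeds 1.2163 $1000s per unit.

t = 1.210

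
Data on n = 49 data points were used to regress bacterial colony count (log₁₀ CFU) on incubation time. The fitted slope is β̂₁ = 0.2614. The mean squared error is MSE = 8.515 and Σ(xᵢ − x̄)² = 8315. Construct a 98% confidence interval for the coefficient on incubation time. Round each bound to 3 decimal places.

(0.184, 0.338)

SE(β̂₁) = √(MSE/Sₓₓ) = √(8.515/8315) = 0.0320008.
df = n − 2 = 47.
t* = t_{0.01, 47} = 2.408345.
Margin = t* × SE = 2.408345 × 0.0320008 = 0.07707.
CI: 0.2614 ± 0.07707 → (0.184, 0.338).
With 98% confidence, each one-unit increase in incubation time is associated with a change of between 0.184 and 0.338 log₁₀ CFU in bacterial colony count.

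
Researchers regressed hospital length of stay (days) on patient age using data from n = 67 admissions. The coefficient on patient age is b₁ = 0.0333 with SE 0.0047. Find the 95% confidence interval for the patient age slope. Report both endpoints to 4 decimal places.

(0.0239, 0.0427)

df = n − 2 = 67 − 2 = 65.
t* = t_{0.025, 65} = 1.997138.
Margin = t* × SE = 1.997138 × 0.0047 = 0.009387.
CI: 0.0333 ± 0.009387 → (0.0239, 0.0427).
With 95% confidence, each one-unit increase in patient age is associated with a change of between 0.0239 and 0.0427 days in hospital length of stay.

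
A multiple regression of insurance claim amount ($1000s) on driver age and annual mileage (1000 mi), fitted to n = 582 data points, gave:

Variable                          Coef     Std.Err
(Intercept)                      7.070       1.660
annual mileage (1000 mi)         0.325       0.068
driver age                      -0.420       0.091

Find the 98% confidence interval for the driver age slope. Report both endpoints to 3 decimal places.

Read off: b = -0.420, SE = 0.091 for driver age.
df = n − k − 1 = 582 − 2 − 1 = 579.
t* = t_{0.01, 579} = 2.332806.
Margin = t* × SE = 2.332806 × 0.091 = 0.21229.
CI: -0.420 ± 0.21229 → (-0.632, -0.208).

(-0.632, -0.208)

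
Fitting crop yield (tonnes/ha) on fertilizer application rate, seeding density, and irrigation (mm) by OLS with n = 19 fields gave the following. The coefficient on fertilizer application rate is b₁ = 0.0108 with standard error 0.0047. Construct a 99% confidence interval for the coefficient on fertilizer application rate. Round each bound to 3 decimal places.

df = n − k − 1 = 19 − 3 − 1 = 15.
t* = t_{0.005, 15} = 2.946713.
Margin = t* × SE = 2.946713 × 0.0047 = 0.01385.
CI: 0.0108 ± 0.01385 → (-0.003, 0.025).
With 99% confidence, each one-unit increase in fertilizer application rate is associated with a change of between -0.003 and 0.025 tonnes/ha in crop yield, holding the other predictors fixed.

(-0.003, 0.025)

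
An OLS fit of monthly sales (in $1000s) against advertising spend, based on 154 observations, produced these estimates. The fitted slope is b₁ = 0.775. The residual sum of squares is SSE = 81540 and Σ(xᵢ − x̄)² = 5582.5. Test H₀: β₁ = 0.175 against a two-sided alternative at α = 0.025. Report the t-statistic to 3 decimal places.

MSE = SSE/(n − 2) = 81540/152 = 536.447.
SE(b₁) = √(MSE/Sₓₓ) = √(536.447/5582.5) = 0.309991.
t = (0.775 − 0.175) / 0.309991 = 1.936.
df = n − 2 = 152.
Two-sided p ≈ 0.0548, which is ≥ 0.025, so fail to reject H₀.
The data are consistent with a true slope of 0.175 $1000s per unit of advertising spend.

t = 1.936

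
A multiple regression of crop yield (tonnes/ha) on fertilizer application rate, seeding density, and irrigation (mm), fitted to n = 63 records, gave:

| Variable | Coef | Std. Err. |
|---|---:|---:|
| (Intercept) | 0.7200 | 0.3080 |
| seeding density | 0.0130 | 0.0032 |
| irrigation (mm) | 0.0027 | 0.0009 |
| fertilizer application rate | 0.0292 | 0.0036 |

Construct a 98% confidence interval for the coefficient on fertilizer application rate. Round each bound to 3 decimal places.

(0.021, 0.038)

Read off: b = 0.0292, SE = 0.0036 for fertilizer application rate.
df = n − k − 1 = 63 − 3 − 1 = 59.
t* = t_{0.01, 59} = 2.391229.
Margin = t* × SE = 2.391229 × 0.0036 = 0.00861.
CI: 0.0292 ± 0.00861 → (0.021, 0.038).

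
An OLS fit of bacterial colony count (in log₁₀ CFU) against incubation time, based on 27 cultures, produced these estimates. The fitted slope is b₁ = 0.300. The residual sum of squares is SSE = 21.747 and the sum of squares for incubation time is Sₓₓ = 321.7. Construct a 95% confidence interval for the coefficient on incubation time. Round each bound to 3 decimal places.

MSE = SSE/(n − 2) = 21.747/25 = 0.86988.
SE(b₁) = √(MSE/Sₓₓ) = √(0.86988/321.7) = 0.0520001.
df = n − 2 = 25.
t* = t_{0.025, 25} = 2.059539.
Margin = t* × SE = 2.059539 × 0.0520001 = 0.10710.
CI: 0.300 ± 0.10710 → (0.193, 0.407).
With 95% confidence, each one-unit increase in incubation time is associated with a change of between 0.193 and 0.407 log₁₀ CFU in bacterial colony count.

(0.193, 0.407)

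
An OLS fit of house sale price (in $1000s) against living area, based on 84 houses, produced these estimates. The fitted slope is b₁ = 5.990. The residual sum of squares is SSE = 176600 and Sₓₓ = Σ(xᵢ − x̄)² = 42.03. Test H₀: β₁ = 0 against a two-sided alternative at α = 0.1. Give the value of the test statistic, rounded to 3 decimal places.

t = 0.837

MSE = SSE/(n − 2) = 176600/82 = 2153.66.
SE(b₁) = √(MSE/Sₓₓ) = √(2153.66/42.03) = 7.15828.
t = 5.990 / 7.15828 = 0.837.
df = n − 2 = 82.
Two-sided p ≈ 0.4051, which is ≥ 0.1, so fail to reject H₀.
The data do not give significant evidence of an association between living area and house sale price.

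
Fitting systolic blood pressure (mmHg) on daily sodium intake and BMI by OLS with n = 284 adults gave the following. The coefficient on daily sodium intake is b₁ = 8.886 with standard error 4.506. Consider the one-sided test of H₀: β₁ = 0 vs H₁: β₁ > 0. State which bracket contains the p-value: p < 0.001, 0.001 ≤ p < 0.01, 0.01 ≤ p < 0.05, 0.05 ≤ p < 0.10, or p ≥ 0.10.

0.01 ≤ p < 0.05

t = 8.886 / 4.506 = 1.972.
df = n − k − 1 = 284 − 2 − 1 = 281.
One-sided p = P(T_{281} > t) ≈ 0.0248.
So 0.01 ≤ p < 0.05.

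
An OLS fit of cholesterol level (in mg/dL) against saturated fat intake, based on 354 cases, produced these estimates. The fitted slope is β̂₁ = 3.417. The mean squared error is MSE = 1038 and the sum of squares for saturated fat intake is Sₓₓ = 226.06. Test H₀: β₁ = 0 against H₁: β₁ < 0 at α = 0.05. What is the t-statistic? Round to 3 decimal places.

t = 1.595

SE(β̂₁) = √(MSE/Sₓₓ) = √(1038/226.06) = 2.14283.
t = 3.417 / 2.14283 = 1.595.
df = n − 2 = 352.
One-sided p ≈ 0.9442, which is ≥ 0.05, so fail to reject H₀.
The data do not give significant evidence that the true slope on saturated fat intake is negative.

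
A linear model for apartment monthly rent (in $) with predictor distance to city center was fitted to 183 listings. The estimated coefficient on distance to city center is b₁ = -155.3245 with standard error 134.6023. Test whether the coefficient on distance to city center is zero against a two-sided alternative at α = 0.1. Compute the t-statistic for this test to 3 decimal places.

H₀: β₁ = 0 vs H₁: β₁ ≠ 0.
t = (b₁ − β₁⁰)/SE = -155.3245 / 134.6023 = -1.154.
df = n − 2 = 183 − 2 = 181.
Two-sided p ≈ 0.2500, which is ≥ 0.1, so fail to reject H₀.
The data do not give significant evidence of an association between distance to city center and apartment monthly rent.

t = -1.154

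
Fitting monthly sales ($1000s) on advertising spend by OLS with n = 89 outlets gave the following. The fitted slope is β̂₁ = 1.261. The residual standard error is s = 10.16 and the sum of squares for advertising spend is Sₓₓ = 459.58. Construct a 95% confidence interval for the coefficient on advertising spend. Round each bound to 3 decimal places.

SE(β̂₁) = s/√Sₓₓ = 10.16/√459.58 = 0.473929.
df = n − 2 = 87.
t* = t_{0.025, 87} = 1.987608.
Margin = t* × SE = 1.987608 × 0.473929 = 0.94198.
CI: 1.261 ± 0.94198 → (0.319, 2.203).
With 95% confidence, each one-unit increase in advertising spend is associated with a change of between 0.319 and 2.203 $1000s in monthly sales.

(0.319, 2.203)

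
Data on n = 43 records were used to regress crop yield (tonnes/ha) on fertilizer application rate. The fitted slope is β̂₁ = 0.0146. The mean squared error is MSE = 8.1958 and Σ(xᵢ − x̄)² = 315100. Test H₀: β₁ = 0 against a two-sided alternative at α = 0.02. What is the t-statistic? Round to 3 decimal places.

SE(β̂₁) = √(MSE/Sₓₓ) = √(8.1958/315100) = 0.00510002.
t = 0.0146 / 0.00510002 = 2.863.
df = n − 2 = 41.
Two-sided p ≈ 0.0066, which is < 0.02, so reject H₀.
There is evidence that fertilizer application rate is associated with crop yield.

t = 2.863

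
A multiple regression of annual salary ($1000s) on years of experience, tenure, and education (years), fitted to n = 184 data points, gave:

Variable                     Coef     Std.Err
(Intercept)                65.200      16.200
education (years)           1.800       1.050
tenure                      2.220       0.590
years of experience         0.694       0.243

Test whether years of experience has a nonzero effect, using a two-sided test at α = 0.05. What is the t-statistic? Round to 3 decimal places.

t = 2.856

Read off: b = 0.694, SE = 0.243 for years of experience.
H₀: β₁ = 0 vs H₁: β₁ ≠ 0.
t = 0.694 / 0.243 = 2.856.
df = n − k − 1 = 184 − 3 − 1 = 180.
Two-sided p ≈ 0.0048, which is < 0.05, so reject H₀.
There is evidence that years of experience is associated with annual salary, holding the other predictors fixed.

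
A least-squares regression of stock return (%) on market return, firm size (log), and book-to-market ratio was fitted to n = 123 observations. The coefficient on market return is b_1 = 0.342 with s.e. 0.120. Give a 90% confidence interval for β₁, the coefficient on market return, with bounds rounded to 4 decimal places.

df = n − k − 1 = 123 − 3 − 1 = 119.
t* = t_{0.05, 119} = 1.657759.
Margin = t* × SE = 1.657759 × 0.120 = 0.198931.
CI: 0.342 ± 0.198931 → (0.1431, 0.5409).
With 90% confidence, each one-unit increase in market return is associated with a change of between 0.1431 and 0.5409 % in stock return, holding the other predictors fixed.

(0.1431, 0.5409)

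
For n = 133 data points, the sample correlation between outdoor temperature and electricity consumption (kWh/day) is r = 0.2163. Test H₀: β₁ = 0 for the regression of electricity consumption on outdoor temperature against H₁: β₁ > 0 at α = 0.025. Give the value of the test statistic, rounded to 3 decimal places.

t = r·√(n − 2)/√(1 − r²) = 0.2163·√131/√0.953214 = 2.536.
df = n − 2 = 131.
One-sided p ≈ 0.0062, which is < 0.025, so reject H₀.
There is evidence of a linear association between outdoor temperature and electricity consumption.

t = 2.536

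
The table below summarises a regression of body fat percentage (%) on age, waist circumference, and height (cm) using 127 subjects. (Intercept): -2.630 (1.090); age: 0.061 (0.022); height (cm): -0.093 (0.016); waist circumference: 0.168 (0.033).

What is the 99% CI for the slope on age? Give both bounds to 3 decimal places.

(0.003, 0.119)

Read off: b = 0.061, SE = 0.022 for age.
df = n − k − 1 = 127 − 3 − 1 = 123.
t* = t_{0.005, 123} = 2.616392.
Margin = t* × SE = 2.616392 × 0.022 = 0.05756.
CI: 0.061 ± 0.05756 → (0.003, 0.119).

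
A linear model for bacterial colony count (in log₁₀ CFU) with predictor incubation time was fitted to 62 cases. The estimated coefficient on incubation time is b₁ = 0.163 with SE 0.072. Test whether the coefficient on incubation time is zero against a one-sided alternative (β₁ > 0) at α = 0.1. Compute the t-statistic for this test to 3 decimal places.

H₀: β₁ = 0 vs H₁: β₁ > 0.
t = (b₁ − β₁⁰)/SE = 0.163 / 0.072 = 2.264.
df = n − 2 = 62 − 2 = 60.
One-sided p ≈ 0.0136, which is < 0.1, so reject H₀.
There is evidence that the true slope on incubation time is positive.

t = 2.264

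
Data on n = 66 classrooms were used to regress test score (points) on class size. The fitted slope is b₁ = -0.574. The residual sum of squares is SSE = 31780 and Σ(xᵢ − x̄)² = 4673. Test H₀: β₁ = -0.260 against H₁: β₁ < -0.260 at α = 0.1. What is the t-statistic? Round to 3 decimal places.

t = -0.963

MSE = SSE/(n − 2) = 31780/64 = 496.562.
SE(b₁) = √(MSE/Sₓₓ) = √(496.562/4673) = 0.325979.
t = (-0.574 − (-0.260)) / 0.325979 = -0.963.
df = n − 2 = 64.
One-sided p ≈ 0.1695, which is ≥ 0.1, so fail to reject H₀.
The data do not give significant evidence that the true slope on class size is below -0.260 points per unit.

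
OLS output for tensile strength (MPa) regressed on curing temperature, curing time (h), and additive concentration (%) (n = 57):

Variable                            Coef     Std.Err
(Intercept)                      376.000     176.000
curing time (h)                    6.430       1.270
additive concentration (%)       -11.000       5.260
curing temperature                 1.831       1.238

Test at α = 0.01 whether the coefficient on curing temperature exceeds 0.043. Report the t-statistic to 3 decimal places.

t = 1.444

Read off: b = 1.831, SE = 1.238 for curing temperature.
H₀: β₁ = 0.043 vs H₁: β₁ > 0.043.
t = (1.831 − 0.043) / 1.238 = 1.444.
df = n − k − 1 = 57 − 3 − 1 = 53.
One-sided p ≈ 0.0773, which is ≥ 0.01, so fail to reject H₀.
The data do not give significant evidence that the true slope on curing temperature exceeds 0.043 MPa per unit, holding the other predictors fixed.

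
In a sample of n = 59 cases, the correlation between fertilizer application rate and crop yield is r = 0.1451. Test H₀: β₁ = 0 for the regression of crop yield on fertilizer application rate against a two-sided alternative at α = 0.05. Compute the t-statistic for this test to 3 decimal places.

t = r·√(n − 2)/√(1 − r²) = 0.1451·√57/√0.978946 = 1.107.
df = n − 2 = 57.
Two-sided p ≈ 0.2729, which is ≥ 0.05, so fail to reject H₀.
The data do not give significant evidence of a linear association between fertilizer application rate and crop yield.

t = 1.107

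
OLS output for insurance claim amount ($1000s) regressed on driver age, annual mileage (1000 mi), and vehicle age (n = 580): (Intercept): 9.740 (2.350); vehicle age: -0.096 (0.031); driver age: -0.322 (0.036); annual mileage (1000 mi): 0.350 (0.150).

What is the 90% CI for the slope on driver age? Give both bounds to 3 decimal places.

Read off: b = -0.322, SE = 0.036 for driver age.
df = n − k − 1 = 580 − 3 − 1 = 576.
t* = t_{0.05, 576} = 1.647503.
Margin = t* × SE = 1.647503 × 0.036 = 0.05931.
CI: -0.322 ± 0.05931 → (-0.381, -0.263).

(-0.381, -0.263)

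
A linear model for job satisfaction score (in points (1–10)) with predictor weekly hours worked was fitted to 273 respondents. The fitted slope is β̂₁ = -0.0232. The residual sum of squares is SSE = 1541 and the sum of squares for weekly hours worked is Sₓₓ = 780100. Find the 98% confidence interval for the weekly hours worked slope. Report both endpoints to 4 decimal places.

(-0.0295, -0.0169)

MSE = SSE/(n − 2) = 1541/271 = 5.68635.
SE(β̂₁) = √(MSE/Sₓₓ) = √(5.68635/780100) = 0.00269986.
df = n − 2 = 271.
t* = t_{0.01, 271} = 2.340187.
Margin = t* × SE = 2.340187 × 0.00269986 = 0.006318.
CI: -0.0232 ± 0.006318 → (-0.0295, -0.0169).
With 98% confidence, each one-unit increase in weekly hours worked is associated with a change of between -0.0295 and -0.0169 points (1–10) in job satisfaction score.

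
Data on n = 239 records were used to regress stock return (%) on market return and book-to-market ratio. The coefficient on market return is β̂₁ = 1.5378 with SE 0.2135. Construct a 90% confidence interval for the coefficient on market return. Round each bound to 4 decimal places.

(1.1852, 1.8904)

df = n − k − 1 = 239 − 2 − 1 = 236.
t* = t_{0.05, 236} = 1.651336.
Margin = t* × SE = 1.651336 × 0.2135 = 0.352560.
CI: 1.5378 ± 0.352560 → (1.1852, 1.8904).
With 90% confidence, each one-unit increase in market return is associated with a change of between 1.1852 and 1.8904 % in stock return, holding the other predictors fixed.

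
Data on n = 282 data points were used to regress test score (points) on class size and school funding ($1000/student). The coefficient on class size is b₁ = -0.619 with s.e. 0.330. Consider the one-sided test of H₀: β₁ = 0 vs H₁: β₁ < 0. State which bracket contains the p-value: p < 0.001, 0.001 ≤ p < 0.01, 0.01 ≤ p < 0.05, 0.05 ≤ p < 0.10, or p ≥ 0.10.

t = -0.619 / 0.330 = -1.876.
df = n − k − 1 = 282 − 2 − 1 = 279.
One-sided p = P(T_{279} < t) ≈ 0.0309.
So 0.01 ≤ p < 0.05.

0.01 ≤ p < 0.05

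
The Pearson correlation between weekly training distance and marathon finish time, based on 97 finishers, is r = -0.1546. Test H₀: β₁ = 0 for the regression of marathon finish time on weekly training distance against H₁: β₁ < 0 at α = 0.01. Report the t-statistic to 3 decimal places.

t = -1.525

t = r·√(n − 2)/√(1 − r²) = -0.1546·√95/√0.976099 = -1.525.
df = n − 2 = 95.
One-sided p ≈ 0.0653, which is ≥ 0.01, so fail to reject H₀.
The data do not give significant evidence of a linear association between weekly training distance and marathon finish time.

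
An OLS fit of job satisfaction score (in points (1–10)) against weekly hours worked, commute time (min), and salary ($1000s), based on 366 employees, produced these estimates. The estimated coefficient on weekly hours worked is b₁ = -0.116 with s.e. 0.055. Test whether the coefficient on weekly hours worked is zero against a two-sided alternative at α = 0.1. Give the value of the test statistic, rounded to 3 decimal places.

H₀: β₁ = 0 vs H₁: β₁ ≠ 0.
t = (b₁ − β₁⁰)/SE = -0.116 / 0.055 = -2.109.
df = n − k − 1 = 366 − 3 − 1 = 362.
Two-sided p ≈ 0.0356, which is < 0.1, so reject H₀.
There is evidence that weekly hours worked is associated with job satisfaction score, holding the other predictors fixed.

t = -2.109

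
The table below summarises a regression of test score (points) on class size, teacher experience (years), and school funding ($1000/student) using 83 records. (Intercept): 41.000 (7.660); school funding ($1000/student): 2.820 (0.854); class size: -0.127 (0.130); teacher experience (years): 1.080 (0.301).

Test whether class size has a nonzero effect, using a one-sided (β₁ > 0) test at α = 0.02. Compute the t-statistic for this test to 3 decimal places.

t = -0.977

Read off: b = -0.127, SE = 0.130 for class size.
H₀: β₁ = 0 vs H₁: β₁ > 0.
t = -0.127 / 0.130 = -0.977.
df = n − k − 1 = 83 − 3 − 1 = 79.
One-sided p ≈ 0.8342, which is ≥ 0.02, so fail to reject H₀.
The data do not give significant evidence that the true slope on class size is positive, holding the other predictors fixed.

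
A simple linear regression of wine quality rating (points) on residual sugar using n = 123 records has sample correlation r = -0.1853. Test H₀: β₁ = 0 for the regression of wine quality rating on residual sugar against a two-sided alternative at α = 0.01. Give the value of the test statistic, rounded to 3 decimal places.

t = r·√(n − 2)/√(1 − r²) = -0.1853·√121/√0.965664 = -2.074.
df = n − 2 = 121.
Two-sided p ≈ 0.0402, which is ≥ 0.01, so fail to reject H₀.
The data do not give significant evidence of a linear association between residual sugar and wine quality rating.

t = -2.074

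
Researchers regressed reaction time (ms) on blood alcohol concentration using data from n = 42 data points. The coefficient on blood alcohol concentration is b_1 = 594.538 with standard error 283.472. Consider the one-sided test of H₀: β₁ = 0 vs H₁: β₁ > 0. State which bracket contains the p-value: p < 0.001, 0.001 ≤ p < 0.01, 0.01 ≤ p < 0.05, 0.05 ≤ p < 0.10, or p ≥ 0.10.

t = 594.538 / 283.472 = 2.097.
df = n − 2 = 42 − 2 = 40.
One-sided p = P(T_{40} > t) ≈ 0.0212.
So 0.01 ≤ p < 0.05.

0.01 ≤ p < 0.05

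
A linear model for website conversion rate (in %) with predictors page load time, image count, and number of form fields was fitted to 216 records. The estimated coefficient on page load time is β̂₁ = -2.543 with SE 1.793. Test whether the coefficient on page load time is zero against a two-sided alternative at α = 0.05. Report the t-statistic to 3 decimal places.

H₀: β₁ = 0 vs H₁: β₁ ≠ 0.
t = (β̂₁ − β₁⁰)/SE = -2.543 / 1.793 = -1.418.
df = n − k − 1 = 216 − 3 − 1 = 212.
Two-sided p ≈ 0.1576, which is ≥ 0.05, so fail to reject H₀.
The data do not give significant evidence of an association between page load time and website conversion rate, after adjusting for the other predictors.

t = -1.418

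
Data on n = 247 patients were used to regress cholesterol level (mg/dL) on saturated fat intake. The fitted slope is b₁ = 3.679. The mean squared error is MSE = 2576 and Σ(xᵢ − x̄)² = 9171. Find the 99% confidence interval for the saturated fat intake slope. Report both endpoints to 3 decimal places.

SE(b₁) = √(MSE/Sₓₓ) = √(2576/9171) = 0.529986.
df = n − 2 = 245.
t* = t_{0.005, 245} = 2.596045.
Margin = t* × SE = 2.596045 × 0.529986 = 1.37587.
CI: 3.679 ± 1.37587 → (2.303, 5.055).
With 99% confidence, each one-unit increase in saturated fat intake is associated with a change of between 2.303 and 5.055 mg/dL in cholesterol level.

(2.303, 5.055)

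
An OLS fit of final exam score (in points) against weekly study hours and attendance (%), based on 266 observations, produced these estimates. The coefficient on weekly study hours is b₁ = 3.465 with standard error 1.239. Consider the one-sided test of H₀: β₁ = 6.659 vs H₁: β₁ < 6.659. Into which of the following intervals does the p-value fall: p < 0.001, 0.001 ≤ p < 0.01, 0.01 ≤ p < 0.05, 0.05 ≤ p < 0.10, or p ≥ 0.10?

0.001 ≤ p < 0.01

t = (3.465 − 6.659) / 1.239 = -2.578.
df = n − k − 1 = 266 − 2 − 1 = 263.
One-sided p = P(T_{263} < t) ≈ 0.0052.
So 0.001 ≤ p < 0.01.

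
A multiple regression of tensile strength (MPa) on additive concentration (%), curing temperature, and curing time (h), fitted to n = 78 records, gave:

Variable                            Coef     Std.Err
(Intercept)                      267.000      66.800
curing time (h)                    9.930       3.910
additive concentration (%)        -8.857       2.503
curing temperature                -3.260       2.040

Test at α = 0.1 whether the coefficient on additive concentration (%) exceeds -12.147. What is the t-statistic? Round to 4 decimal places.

Read off: b = -8.857, SE = 2.503 for additive concentration (%).
H₀: β₁ = -12.147 vs H₁: β₁ > -12.147.
t = (-8.857 − (-12.147)) / 2.503 = 1.3144.
df = n − k − 1 = 78 − 3 − 1 = 74.
One-sided p ≈ 0.0964, which is < 0.1, so reject H₀.
There is evidence that the true slope on additive concentration (%) exceeds -12.147 MPa per unit, holding the other predictors fixed.

t = 1.3144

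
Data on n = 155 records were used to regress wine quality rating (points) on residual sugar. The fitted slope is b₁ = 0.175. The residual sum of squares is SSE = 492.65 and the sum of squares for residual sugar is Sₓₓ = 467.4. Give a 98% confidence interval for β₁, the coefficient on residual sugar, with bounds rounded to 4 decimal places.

MSE = SSE/(n − 2) = 492.65/153 = 3.21993.
SE(b₁) = √(MSE/Sₓₓ) = √(3.21993/467.4) = 0.0830002.
df = n − 2 = 153.
t* = t_{0.01, 153} = 2.350967.
Margin = t* × SE = 2.350967 × 0.0830002 = 0.195131.
CI: 0.175 ± 0.195131 → (-0.0201, 0.3701).
With 98% confidence, each one-unit increase in residual sugar is associated with a change of between -0.0201 and 0.3701 points in wine quality rating.

(-0.0201, 0.3701)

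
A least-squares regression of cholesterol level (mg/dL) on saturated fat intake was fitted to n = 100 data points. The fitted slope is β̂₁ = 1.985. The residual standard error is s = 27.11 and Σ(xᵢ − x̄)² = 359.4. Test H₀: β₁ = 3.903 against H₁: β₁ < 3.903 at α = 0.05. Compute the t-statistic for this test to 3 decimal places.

SE(β̂₁) = s/√Sₓₓ = 27.11/√359.4 = 1.43001.
t = (1.985 − 3.903) / 1.43001 = -1.341.
df = n − 2 = 98.
One-sided p ≈ 0.0915, which is ≥ 0.05, so fail to reject H₀.
The data do not give significant evidence that the true slope on saturated fat intake is below 3.903 mg/dL per unit.

t = -1.341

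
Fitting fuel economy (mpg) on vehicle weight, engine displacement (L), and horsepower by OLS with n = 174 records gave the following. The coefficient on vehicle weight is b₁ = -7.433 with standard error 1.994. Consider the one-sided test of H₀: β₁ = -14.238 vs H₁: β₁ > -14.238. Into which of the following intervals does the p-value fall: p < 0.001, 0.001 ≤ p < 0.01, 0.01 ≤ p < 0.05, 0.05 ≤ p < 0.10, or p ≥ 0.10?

t = (-7.433 − (-14.238)) / 1.994 = 3.413.
df = n − k − 1 = 174 − 3 − 1 = 170.
One-sided p = P(T_{170} > t) ≈ 0.0004.
So p < 0.001.

p < 0.001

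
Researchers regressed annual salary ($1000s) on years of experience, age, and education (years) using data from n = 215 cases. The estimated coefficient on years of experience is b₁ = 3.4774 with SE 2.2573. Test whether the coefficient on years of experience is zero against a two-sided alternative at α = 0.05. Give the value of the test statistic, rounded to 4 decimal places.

H₀: β₁ = 0 vs H₁: β₁ ≠ 0.
t = (b₁ − β₁⁰)/SE = 3.4774 / 2.2573 = 1.5405.
df = n − k − 1 = 215 − 3 − 1 = 211.
Two-sided p ≈ 0.1249, which is ≥ 0.05, so fail to reject H₀.
The data do not give significant evidence of an association between years of experience and annual salary, after adjusting for the other predictors.

t = 1.5405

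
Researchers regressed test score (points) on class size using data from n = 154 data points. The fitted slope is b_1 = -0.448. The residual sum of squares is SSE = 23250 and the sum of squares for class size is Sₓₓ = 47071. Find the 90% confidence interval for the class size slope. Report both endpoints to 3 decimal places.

(-0.542, -0.354)

MSE = SSE/(n − 2) = 23250/152 = 152.961.
SE(b_1) = √(MSE/Sₓₓ) = √(152.961/47071) = 0.057005.
df = n − 2 = 152.
t* = t_{0.05, 152} = 1.65494.
Margin = t* × SE = 1.65494 × 0.057005 = 0.09434.
CI: -0.448 ± 0.09434 → (-0.542, -0.354).
With 90% confidence, each one-unit increase in class size is associated with a change of between -0.542 and -0.354 points in test score.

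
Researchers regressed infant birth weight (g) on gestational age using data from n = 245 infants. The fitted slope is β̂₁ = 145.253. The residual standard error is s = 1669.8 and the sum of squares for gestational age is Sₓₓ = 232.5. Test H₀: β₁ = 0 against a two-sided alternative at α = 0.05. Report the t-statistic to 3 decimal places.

t = 1.326

SE(β̂₁) = s/√Sₓₓ = 1669.8/√232.5 = 109.51.
t = 145.253 / 109.51 = 1.326.
df = n − 2 = 243.
Two-sided p ≈ 0.1860, which is ≥ 0.05, so fail to reject H₀.
The data do not give significant evidence of an association between gestational age and infant birth weight.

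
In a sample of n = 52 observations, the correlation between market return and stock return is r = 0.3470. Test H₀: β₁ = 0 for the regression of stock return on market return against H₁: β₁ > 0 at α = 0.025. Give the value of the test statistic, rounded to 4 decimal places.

t = r·√(n − 2)/√(1 − r²) = 0.3470·√50/√0.879591 = 2.6162.
df = n − 2 = 50.
One-sided p ≈ 0.0059, which is < 0.025, so reject H₀.
There is evidence of a linear association between market return and stock return.

t = 2.6162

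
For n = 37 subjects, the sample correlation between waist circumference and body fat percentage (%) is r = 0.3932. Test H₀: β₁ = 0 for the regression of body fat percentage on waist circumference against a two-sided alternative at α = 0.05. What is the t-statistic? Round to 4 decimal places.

t = r·√(n − 2)/√(1 − r²) = 0.3932·√35/√0.845394 = 2.5300.
df = n − 2 = 35.
Two-sided p ≈ 0.0161, which is < 0.05, so reject H₀.
There is evidence of a linear association between waist circumference and body fat percentage.

t = 2.5300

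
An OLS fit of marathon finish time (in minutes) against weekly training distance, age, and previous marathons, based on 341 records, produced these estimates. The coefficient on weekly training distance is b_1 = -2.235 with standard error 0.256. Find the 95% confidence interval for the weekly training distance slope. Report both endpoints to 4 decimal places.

df = n − k − 1 = 341 − 3 − 1 = 337.
t* = t_{0.025, 337} = 1.967028.
Margin = t* × SE = 1.967028 × 0.256 = 0.503559.
CI: -2.235 ± 0.503559 → (-2.7386, -1.7314).
With 95% confidence, each one-unit increase in weekly training distance is associated with a change of between -2.7386 and -1.7314 minutes in marathon finish time, holding the other predictors fixed.

(-2.7386, -1.7314)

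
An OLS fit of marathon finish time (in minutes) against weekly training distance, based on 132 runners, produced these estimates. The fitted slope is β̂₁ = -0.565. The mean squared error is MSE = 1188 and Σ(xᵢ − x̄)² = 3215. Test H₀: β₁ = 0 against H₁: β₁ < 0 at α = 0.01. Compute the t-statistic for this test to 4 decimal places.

SE(β̂₁) = √(MSE/Sₓₓ) = √(1188/3215) = 0.60788.
t = -0.565 / 0.60788 = -0.9295.
df = n − 2 = 130.
One-sided p ≈ 0.1772, which is ≥ 0.01, so fail to reject H₀.
The data do not give significant evidence that the true slope on weekly training distance is negative.

t = -0.9295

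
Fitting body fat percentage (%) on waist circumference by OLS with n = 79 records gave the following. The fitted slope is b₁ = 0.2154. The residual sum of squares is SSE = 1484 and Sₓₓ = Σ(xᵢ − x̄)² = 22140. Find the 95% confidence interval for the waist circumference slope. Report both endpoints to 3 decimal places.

MSE = SSE/(n − 2) = 1484/77 = 19.2727.
SE(b₁) = √(MSE/Sₓₓ) = √(19.2727/22140) = 0.0295041.
df = n − 2 = 77.
t* = t_{0.025, 77} = 1.991254.
Margin = t* × SE = 1.991254 × 0.0295041 = 0.05875.
CI: 0.2154 ± 0.05875 → (0.157, 0.274).
With 95% confidence, each one-unit increase in waist circumference is associated with a change of between 0.157 and 0.274 % in body fat percentage.

(0.157, 0.274)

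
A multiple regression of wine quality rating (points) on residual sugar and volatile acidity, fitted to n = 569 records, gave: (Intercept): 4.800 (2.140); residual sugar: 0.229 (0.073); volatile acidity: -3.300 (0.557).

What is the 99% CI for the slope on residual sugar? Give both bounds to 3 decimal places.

Read off: b = 0.229, SE = 0.073 for residual sugar.
df = n − k − 1 = 569 − 2 − 1 = 566.
t* = t_{0.005, 566} = 2.584543.
Margin = t* × SE = 2.584543 × 0.073 = 0.18867.
CI: 0.229 ± 0.18867 → (0.040, 0.418).

(0.040, 0.418)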